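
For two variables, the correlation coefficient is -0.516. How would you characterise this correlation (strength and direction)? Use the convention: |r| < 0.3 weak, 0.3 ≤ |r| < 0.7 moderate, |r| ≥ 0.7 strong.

r = -0.516 < 0 so the relationship is negative.
|r| = 0.516, which falls in the moderate range.

moderate negative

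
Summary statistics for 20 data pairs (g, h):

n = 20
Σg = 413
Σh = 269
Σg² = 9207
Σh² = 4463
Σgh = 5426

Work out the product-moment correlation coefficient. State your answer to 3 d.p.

r = (nΣgh − ΣgΣh) / √[(nΣg² − (Σg)²)(nΣh² − (Σh)²)]
Numerator: 20×5426 − 413×269 = -2577
Denominator: √[(184140 − 170569)(89260 − 72361)] = √[13571 × 16899] = 15143.8545
r = -2577 / 15143.8545 ≈ -0.170

-0.170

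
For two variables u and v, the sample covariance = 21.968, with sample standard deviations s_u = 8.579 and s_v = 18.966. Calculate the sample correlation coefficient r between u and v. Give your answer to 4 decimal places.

r = Cov(u,v) / (s_u · s_v) = 21.968 / (8.579 × 18.966)
  = 21.968 / 162.7093 ≈ 0.1350

0.1350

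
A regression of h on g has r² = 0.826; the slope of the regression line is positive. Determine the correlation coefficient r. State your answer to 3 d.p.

|r| = √0.826 = 0.909
The association is positive, so r = 0.909.

0.909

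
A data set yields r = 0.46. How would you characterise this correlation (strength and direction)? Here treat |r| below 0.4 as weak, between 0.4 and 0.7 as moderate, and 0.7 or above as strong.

moderate positive

r = 0.46 > 0 so the relationship is positive.
|r| = 0.46, which falls in the moderate range.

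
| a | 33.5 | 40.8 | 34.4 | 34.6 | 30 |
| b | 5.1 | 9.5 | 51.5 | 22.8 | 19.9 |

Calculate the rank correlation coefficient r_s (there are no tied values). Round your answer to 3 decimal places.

0.100

Rank a: 2, 5, 3, 4, 1
Rank b: 1, 2, 5, 4, 3
d = rank(a) − rank(b): 1, 3, -2, 0, -2; Σd² = 18
ρ = 1 − 6Σd² / [n(n²−1)] = 1 − 6×18 / (5×24) = 1 − 108/120 ≈ 0.100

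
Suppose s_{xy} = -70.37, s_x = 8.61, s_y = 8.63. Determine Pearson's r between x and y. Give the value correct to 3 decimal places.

-0.947

r = Cov(x,y) / (s_x · s_y) = -70.37 / (8.61 × 8.63)
  = -70.37 / 74.3043 ≈ -0.947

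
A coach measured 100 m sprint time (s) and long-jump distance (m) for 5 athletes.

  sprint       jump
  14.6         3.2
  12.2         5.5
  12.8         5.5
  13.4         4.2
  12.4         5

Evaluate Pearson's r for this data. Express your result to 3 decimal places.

-0.941

n = 5, Σx = 65.4, Σy = 23.4, Σx² = 859.16, Σy² = 113.38, Σxy = 302.5
nΣxy − ΣxΣy = 1512.5 − 1530.36 = -17.86
nΣx² − (Σx)² = 4295.8 − 4277.16 = 18.64; nΣy² − (Σy)² = 566.9 − 547.56 = 19.34
r = -17.86 / √(18.64 × 19.34) = -17.86 / 18.9868 ≈ -0.941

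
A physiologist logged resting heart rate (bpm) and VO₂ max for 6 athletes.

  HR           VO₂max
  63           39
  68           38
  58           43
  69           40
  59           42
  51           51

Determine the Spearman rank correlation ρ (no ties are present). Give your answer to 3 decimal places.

-0.829

Rank HR: 4, 5, 2, 6, 3, 1
Rank VO₂max: 2, 1, 5, 3, 4, 6
d = rank(HR) − rank(VO₂max): 2, 4, -3, 3, -1, -5; Σd² = 64
ρ = 1 − 6Σd² / [n(n²−1)] = 1 − 6×64 / (6×35) = 1 − 384/210 ≈ -0.829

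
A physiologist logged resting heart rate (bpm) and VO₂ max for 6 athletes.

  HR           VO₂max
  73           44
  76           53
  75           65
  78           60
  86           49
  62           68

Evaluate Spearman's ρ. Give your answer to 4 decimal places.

-0.3714

Rank HR: 2, 4, 3, 5, 6, 1
Rank VO₂max: 1, 3, 5, 4, 2, 6
d = rank(HR) − rank(VO₂max): 1, 1, -2, 1, 4, -5; Σd² = 48
ρ = 1 − 6Σd² / [n(n²−1)] = 1 − 6×48 / (6×35) = 1 − 288/210 ≈ -0.3714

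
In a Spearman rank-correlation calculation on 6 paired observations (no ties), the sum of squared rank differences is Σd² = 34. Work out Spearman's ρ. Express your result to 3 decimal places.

0.029

ρ = 1 − 6Σd² / [n(n²−1)] = 1 − 6×34 / (6×35)
  = 1 − 204/210 = 1 − 0.9714 ≈ 0.029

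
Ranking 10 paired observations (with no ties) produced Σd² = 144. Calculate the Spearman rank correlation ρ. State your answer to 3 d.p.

ρ = 1 − 6Σd² / [n(n²−1)] = 1 − 6×144 / (10×99)
  = 1 − 864/990 = 1 − 0.8727 ≈ 0.127

0.127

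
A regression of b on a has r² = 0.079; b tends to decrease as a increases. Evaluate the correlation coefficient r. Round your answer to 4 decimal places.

-0.2811

|r| = √0.079 = 0.2811
The association is negative, so r = −0.2811.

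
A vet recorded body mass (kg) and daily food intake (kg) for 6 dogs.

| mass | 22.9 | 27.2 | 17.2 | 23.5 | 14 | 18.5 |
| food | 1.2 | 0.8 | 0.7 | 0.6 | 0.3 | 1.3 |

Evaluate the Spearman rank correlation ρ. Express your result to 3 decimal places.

0.314

Rank mass: 4, 6, 2, 5, 1, 3
Rank food: 5, 4, 3, 2, 1, 6
d = rank(mass) − rank(food): -1, 2, -1, 3, 0, -3; Σd² = 24
ρ = 1 − 6Σd² / [n(n²−1)] = 1 − 6×24 / (6×35) = 1 − 144/210 ≈ 0.314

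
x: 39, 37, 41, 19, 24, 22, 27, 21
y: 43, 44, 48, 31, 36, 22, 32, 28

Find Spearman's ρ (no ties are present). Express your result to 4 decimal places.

0.8571

Rank x: 7, 6, 8, 1, 4, 3, 5, 2
Rank y: 6, 7, 8, 3, 5, 1, 4, 2
d = rank(x) − rank(y): 1, -1, 0, -2, -1, 2, 1, 0; Σd² = 12
ρ = 1 − 6Σd² / [n(n²−1)] = 1 − 6×12 / (8×63) = 1 − 72/504 ≈ 0.8571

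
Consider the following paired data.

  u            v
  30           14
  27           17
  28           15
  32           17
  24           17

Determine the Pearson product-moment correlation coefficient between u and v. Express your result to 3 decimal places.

n = 5, Σu = 141, Σv = 80, Σu² = 4013, Σv² = 1288, Σuv = 2251
nΣuv − ΣuΣv = 11255 − 11280 = -25
nΣu² − (Σu)² = 20065 − 19881 = 184; nΣv² − (Σv)² = 6440 − 6400 = 40
r = -25 / √(184 × 40) = -25 / 85.7904 ≈ -0.291

-0.291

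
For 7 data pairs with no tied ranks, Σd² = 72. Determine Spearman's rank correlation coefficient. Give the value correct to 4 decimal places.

-0.2857

ρ = 1 − 6Σd² / [n(n²−1)] = 1 − 6×72 / (7×48)
  = 1 − 432/336 = 1 − 1.28571 ≈ -0.2857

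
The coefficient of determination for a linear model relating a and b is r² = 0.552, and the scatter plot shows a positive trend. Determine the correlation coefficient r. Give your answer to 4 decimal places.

0.7430

|r| = √0.552 = 0.7430
The association is positive, so r = 0.7430.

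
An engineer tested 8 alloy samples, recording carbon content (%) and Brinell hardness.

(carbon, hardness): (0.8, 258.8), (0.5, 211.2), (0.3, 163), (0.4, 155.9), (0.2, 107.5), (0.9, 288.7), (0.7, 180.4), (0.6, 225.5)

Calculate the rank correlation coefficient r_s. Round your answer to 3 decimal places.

Rank carbon: 7, 4, 2, 3, 1, 8, 6, 5
Rank hardness: 7, 5, 3, 2, 1, 8, 4, 6
d = rank(carbon) − rank(hardness): 0, -1, -1, 1, 0, 0, 2, -1; Σd² = 8
ρ = 1 − 6Σd² / [n(n²−1)] = 1 − 6×8 / (8×63) = 1 − 48/504 ≈ 0.905

0.905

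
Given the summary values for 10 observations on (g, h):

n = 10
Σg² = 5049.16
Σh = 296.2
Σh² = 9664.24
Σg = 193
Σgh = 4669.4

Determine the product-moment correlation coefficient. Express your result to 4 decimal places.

r = (nΣgh − ΣgΣh) / √[(nΣg² − (Σg)²)(nΣh² − (Σh)²)]
Numerator: 10×4669.4 − 193×296.2 = -10472.6
Denominator: √[(50491.6 − 37249)(96642.4 − 87734.44)] = √[13242.6 × 8907.96] = 10861.1487
r = -10472.6 / 10861.1487 ≈ -0.9642

-0.9642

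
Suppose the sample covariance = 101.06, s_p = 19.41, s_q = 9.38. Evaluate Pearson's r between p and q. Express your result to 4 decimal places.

0.5551

r = Cov(p,q) / (s_p · s_q) = 101.06 / (19.41 × 9.38)
  = 101.06 / 182.0658 ≈ 0.5551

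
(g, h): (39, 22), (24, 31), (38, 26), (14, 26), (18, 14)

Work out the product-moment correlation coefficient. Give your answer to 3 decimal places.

n = 5, Σg = 133, Σh = 119, Σg² = 4061, Σh² = 2993, Σgh = 3206
nΣgh − ΣgΣh = 16030 − 15827 = 203
nΣg² − (Σg)² = 20305 − 17689 = 2616; nΣh² − (Σh)² = 14965 − 14161 = 804
r = 203 / √(2616 × 804) = 203 / 1450.2634 ≈ 0.140

0.140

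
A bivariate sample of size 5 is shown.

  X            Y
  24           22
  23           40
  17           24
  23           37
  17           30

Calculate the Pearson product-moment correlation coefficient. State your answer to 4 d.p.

n = 5, ΣX = 104, ΣY = 153, ΣX² = 2212, ΣY² = 4929, ΣXY = 3217
nΣXY − ΣXΣY = 16085 − 15912 = 173
nΣX² − (ΣX)² = 11060 − 10816 = 244; nΣY² − (ΣY)² = 24645 − 23409 = 1236
r = 173 / √(244 × 1236) = 173 / 549.1666 ≈ 0.3150

0.3150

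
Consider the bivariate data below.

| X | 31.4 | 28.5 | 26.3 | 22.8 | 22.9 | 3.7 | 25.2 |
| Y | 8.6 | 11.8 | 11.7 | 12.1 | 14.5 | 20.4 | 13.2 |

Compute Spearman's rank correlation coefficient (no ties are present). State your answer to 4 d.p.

-0.8571

Rank X: 7, 6, 5, 2, 3, 1, 4
Rank Y: 1, 3, 2, 4, 6, 7, 5
d = rank(X) − rank(Y): 6, 3, 3, -2, -3, -6, -1; Σd² = 104
ρ = 1 − 6Σd² / [n(n²−1)] = 1 − 6×104 / (7×48) = 1 − 624/336 ≈ -0.8571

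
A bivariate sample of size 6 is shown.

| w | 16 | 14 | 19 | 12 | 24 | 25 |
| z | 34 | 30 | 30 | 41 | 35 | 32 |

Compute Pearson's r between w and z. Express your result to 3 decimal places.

-0.340

n = 6, Σw = 110, Σz = 202, Σw² = 2158, Σz² = 6886, Σwz = 3666
nΣwz − ΣwΣz = 21996 − 22220 = -224
nΣw² − (Σw)² = 12948 − 12100 = 848; nΣz² − (Σz)² = 41316 − 40804 = 512
r = -224 / √(848 × 512) = -224 / 658.9203 ≈ -0.340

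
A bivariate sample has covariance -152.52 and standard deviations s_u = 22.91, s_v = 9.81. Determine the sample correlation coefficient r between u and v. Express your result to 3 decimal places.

r = Cov(u,v) / (s_u · s_v) = -152.52 / (22.91 × 9.81)
  = -152.52 / 224.7471 ≈ -0.679

-0.679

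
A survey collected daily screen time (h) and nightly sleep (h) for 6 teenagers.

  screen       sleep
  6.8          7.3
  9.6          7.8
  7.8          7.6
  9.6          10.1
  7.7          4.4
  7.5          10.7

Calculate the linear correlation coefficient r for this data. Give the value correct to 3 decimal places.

0.283

n = 6, Σx = 49, Σy = 47.9, Σx² = 406.94, Σy² = 407.75, Σxy = 394.89
nΣxy − ΣxΣy = 2369.34 − 2347.1 = 22.24
nΣx² − (Σx)² = 2441.64 − 2401 = 40.64; nΣy² − (Σy)² = 2446.5 − 2294.41 = 152.09
r = 22.24 / √(40.64 × 152.09) = 22.24 / 78.6189 ≈ 0.283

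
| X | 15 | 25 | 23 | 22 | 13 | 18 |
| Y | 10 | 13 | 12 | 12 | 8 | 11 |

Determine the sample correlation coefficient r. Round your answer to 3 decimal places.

0.963

n = 6, ΣX = 116, ΣY = 66, ΣX² = 2356, ΣY² = 742, ΣXY = 1317
nΣXY − ΣXΣY = 7902 − 7656 = 246
nΣX² − (ΣX)² = 14136 − 13456 = 680; nΣY² − (ΣY)² = 4452 − 4356 = 96
r = 246 / √(680 × 96) = 246 / 255.4995 ≈ 0.963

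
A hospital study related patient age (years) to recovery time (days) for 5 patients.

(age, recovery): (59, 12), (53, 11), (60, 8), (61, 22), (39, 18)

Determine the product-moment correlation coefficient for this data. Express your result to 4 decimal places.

-0.2281

n = 5, Σx = 272, Σy = 71, Σx² = 15132, Σy² = 1137, Σxy = 3815
nΣxy − ΣxΣy = 19075 − 19312 = -237
nΣx² − (Σx)² = 75660 − 73984 = 1676; nΣy² − (Σy)² = 5685 − 5041 = 644
r = -237 / √(1676 × 644) = -237 / 1038.9148 ≈ -0.2281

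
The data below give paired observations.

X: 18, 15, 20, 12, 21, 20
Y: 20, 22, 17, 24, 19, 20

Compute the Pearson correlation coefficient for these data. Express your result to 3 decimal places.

n = 6, ΣX = 106, ΣY = 122, ΣX² = 1934, ΣY² = 2510, ΣXY = 2117
nΣXY − ΣXΣY = 12702 − 12932 = -230
nΣX² − (ΣX)² = 11604 − 11236 = 368; nΣY² − (ΣY)² = 15060 − 14884 = 176
r = -230 / √(368 × 176) = -230 / 254.4956 ≈ -0.904

-0.904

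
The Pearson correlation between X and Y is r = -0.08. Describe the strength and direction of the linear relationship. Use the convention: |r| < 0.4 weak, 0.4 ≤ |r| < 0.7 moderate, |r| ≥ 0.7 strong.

weak negative

r = -0.08 < 0 so the relationship is negative.
|r| = 0.08, which falls in the weak range.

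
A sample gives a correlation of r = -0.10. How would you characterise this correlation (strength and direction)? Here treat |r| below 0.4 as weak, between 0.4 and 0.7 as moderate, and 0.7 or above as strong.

weak negative

r = -0.10 < 0 so the relationship is negative.
|r| = 0.10, which falls in the weak range.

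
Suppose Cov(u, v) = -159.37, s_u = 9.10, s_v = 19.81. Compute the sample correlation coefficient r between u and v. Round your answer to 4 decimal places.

r = Cov(u,v) / (s_u · s_v) = -159.37 / (9.10 × 19.81)
  = -159.37 / 180.2710 ≈ -0.8841

-0.8841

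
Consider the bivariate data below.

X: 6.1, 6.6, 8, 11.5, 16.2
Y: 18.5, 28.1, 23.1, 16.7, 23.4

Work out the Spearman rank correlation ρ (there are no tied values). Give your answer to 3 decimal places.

Rank X: 1, 2, 3, 4, 5
Rank Y: 2, 5, 3, 1, 4
d = rank(X) − rank(Y): -1, -3, 0, 3, 1; Σd² = 20
ρ = 1 − 6Σd² / [n(n²−1)] = 1 − 6×20 / (5×24) = 1 − 120/120 ≈ 0.000

0.000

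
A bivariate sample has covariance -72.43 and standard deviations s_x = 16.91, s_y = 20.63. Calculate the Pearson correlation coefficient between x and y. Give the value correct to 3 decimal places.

-0.208

r = Cov(x,y) / (s_x · s_y) = -72.43 / (16.91 × 20.63)
  = -72.43 / 348.8533 ≈ -0.208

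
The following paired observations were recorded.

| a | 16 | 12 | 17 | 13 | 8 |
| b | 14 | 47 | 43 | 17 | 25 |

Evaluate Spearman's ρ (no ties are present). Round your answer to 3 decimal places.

-0.200

Rank a: 4, 2, 5, 3, 1
Rank b: 1, 5, 4, 2, 3
d = rank(a) − rank(b): 3, -3, 1, 1, -2; Σd² = 24
ρ = 1 − 6Σd² / [n(n²−1)] = 1 − 6×24 / (5×24) = 1 − 144/120 ≈ -0.200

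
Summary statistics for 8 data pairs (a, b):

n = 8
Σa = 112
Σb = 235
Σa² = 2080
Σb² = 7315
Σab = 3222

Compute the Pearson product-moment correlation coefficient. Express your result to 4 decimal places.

-0.1481

r = (nΣab − ΣaΣb) / √[(nΣa² − (Σa)²)(nΣb² − (Σb)²)]
Numerator: 8×3222 − 112×235 = -544
Denominator: √[(16640 − 12544)(58520 − 55225)] = √[4096 × 3295] = 3673.7338
r = -544 / 3673.7338 ≈ -0.1481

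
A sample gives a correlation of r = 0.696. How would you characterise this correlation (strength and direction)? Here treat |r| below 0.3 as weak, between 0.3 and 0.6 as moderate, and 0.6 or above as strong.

r = 0.696 > 0 so the relationship is positive.
|r| = 0.696, which falls in the strong range.

strong positive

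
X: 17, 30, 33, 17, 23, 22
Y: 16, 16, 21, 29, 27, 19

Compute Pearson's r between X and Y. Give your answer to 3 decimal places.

n = 6, ΣX = 142, ΣY = 128, ΣX² = 3580, ΣY² = 2884, ΣXY = 2977
nΣXY − ΣXΣY = 17862 − 18176 = -314
nΣX² − (ΣX)² = 21480 − 20164 = 1316; nΣY² − (ΣY)² = 17304 − 16384 = 920
r = -314 / √(1316 × 920) = -314 / 1100.3272 ≈ -0.285

-0.285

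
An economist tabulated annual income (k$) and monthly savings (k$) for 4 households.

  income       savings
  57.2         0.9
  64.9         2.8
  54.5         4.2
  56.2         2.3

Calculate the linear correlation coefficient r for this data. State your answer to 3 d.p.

-0.121

n = 4, Σx = 232.8, Σy = 10.2, Σx² = 13612.54, Σy² = 31.58, Σxy = 591.36
nΣxy − ΣxΣy = 2365.44 − 2374.56 = -9.12
nΣx² − (Σx)² = 54450.16 − 54195.84 = 254.32; nΣy² − (Σy)² = 126.32 − 104.04 = 22.28
r = -9.12 / √(254.32 × 22.28) = -9.12 / 75.2745 ≈ -0.121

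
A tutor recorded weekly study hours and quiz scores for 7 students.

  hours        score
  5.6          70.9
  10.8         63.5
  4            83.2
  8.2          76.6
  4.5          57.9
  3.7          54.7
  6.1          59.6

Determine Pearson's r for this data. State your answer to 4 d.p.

0.0731

n = 7, Σx = 42.9, Σy = 466.4, Σx² = 302.39, Σy² = 31745.52, Σxy = 2870.26
nΣxy − ΣxΣy = 20091.82 − 20008.56 = 83.26
nΣx² − (Σx)² = 2116.73 − 1840.41 = 276.32; nΣy² − (Σy)² = 222218.64 − 217528.96 = 4689.68
r = 83.26 / √(276.32 × 4689.68) = 83.26 / 1138.3551 ≈ 0.0731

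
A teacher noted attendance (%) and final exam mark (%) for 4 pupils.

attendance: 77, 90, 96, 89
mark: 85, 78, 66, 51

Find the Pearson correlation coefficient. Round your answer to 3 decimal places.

n = 4, Σx = 352, Σy = 280, Σx² = 31166, Σy² = 20266, Σxy = 24440
nΣxy − ΣxΣy = 97760 − 98560 = -800
nΣx² − (Σx)² = 124664 − 123904 = 760; nΣy² − (Σy)² = 81064 − 78400 = 2664
r = -800 / √(760 × 2664) = -800 / 1422.8985 ≈ -0.562

-0.562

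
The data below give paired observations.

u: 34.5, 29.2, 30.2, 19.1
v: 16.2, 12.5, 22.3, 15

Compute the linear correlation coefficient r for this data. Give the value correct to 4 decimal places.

0.2378

n = 4, Σu = 113, Σv = 66, Σu² = 3319.74, Σv² = 1140.98, Σuv = 1883.86
nΣuv − ΣuΣv = 7535.44 − 7458 = 77.44
nΣu² − (Σu)² = 13278.96 − 12769 = 509.96; nΣv² − (Σv)² = 4563.92 − 4356 = 207.92
r = 77.44 / √(509.96 × 207.92) = 77.44 / 325.6238 ≈ 0.2378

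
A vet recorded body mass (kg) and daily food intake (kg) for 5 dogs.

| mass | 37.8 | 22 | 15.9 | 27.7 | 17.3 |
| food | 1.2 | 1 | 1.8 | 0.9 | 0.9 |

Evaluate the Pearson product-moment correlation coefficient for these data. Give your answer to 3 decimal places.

-0.262

n = 5, Σx = 120.7, Σy = 5.8, Σx² = 3232.23, Σy² = 7.3, Σxy = 136.48
nΣxy − ΣxΣy = 682.4 − 700.06 = -17.66
nΣx² − (Σx)² = 16161.15 − 14568.49 = 1592.66; nΣy² − (Σy)² = 36.5 − 33.64 = 2.86
r = -17.66 / √(1592.66 × 2.86) = -17.66 / 67.4908 ≈ -0.262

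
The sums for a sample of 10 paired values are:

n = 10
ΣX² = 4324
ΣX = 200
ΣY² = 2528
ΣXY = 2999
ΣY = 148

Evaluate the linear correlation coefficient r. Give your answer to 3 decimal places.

r = (nΣXY − ΣXΣY) / √[(nΣX² − (ΣX)²)(nΣY² − (ΣY)²)]
Numerator: 10×2999 − 200×148 = 390
Denominator: √[(43240 − 40000)(25280 − 21904)] = √[3240 × 3376] = 3307.3010
r = 390 / 3307.3010 ≈ 0.118

0.118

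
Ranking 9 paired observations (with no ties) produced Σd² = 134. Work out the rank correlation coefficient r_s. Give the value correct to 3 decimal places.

-0.117

ρ = 1 − 6Σd² / [n(n²−1)] = 1 − 6×134 / (9×80)
  = 1 − 804/720 = 1 − 1.1167 ≈ -0.117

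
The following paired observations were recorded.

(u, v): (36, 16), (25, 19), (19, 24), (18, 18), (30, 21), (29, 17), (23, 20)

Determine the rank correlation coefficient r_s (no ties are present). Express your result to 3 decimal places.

Rank u: 7, 4, 2, 1, 6, 5, 3
Rank v: 1, 4, 7, 3, 6, 2, 5
d = rank(u) − rank(v): 6, 0, -5, -2, 0, 3, -2; Σd² = 78
ρ = 1 − 6Σd² / [n(n²−1)] = 1 − 6×78 / (7×48) = 1 − 468/336 ≈ -0.393

-0.393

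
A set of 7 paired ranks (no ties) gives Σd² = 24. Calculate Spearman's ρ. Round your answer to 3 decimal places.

ρ = 1 − 6Σd² / [n(n²−1)] = 1 − 6×24 / (7×48)
  = 1 − 144/336 = 1 − 0.4286 ≈ 0.571

0.571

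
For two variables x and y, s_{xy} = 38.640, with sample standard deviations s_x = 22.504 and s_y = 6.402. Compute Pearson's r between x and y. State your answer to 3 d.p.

r = Cov(x,y) / (s_x · s_y) = 38.640 / (22.504 × 6.402)
  = 38.640 / 144.0706 ≈ 0.268

0.268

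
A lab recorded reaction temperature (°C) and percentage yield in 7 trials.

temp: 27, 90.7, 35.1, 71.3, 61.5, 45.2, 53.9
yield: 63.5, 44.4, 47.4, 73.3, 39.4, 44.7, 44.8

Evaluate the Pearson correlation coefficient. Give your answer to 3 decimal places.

-0.097

n = 7, Σx = 384.7, Σy = 357.5, Σx² = 24001.69, Σy² = 19180.75, Σxy = 19489.87
nΣxy − ΣxΣy = 136429.09 − 137530.25 = -1101.16
nΣx² − (Σx)² = 168011.83 − 147994.09 = 20017.74; nΣy² − (Σy)² = 134265.25 − 127806.25 = 6459
r = -1101.16 / √(20017.74 × 6459) = -1101.16 / 11370.7776 ≈ -0.097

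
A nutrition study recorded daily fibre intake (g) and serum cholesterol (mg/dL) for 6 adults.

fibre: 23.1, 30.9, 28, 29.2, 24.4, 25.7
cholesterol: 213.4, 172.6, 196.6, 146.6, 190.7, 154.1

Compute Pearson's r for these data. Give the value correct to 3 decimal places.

-0.546

n = 6, Σx = 161.3, Σy = 1074, Σx² = 4380.91, Σy² = 195586.74, Σxy = 28661.85
nΣxy − ΣxΣy = 171971.1 − 173236.2 = -1265.1
nΣx² − (Σx)² = 26285.46 − 26017.69 = 267.77; nΣy² − (Σy)² = 1173520.44 − 1153476 = 20044.44
r = -1265.1 / √(267.77 × 20044.44) = -1265.1 / 2316.7433 ≈ -0.546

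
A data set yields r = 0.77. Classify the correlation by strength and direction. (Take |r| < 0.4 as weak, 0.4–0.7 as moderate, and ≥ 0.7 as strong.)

strong positive

r = 0.77 > 0 so the relationship is positive.
|r| = 0.77, which falls in the strong range.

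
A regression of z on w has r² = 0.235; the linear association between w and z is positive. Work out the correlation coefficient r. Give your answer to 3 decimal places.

0.485

|r| = √0.235 = 0.485
The association is positive, so r = 0.485.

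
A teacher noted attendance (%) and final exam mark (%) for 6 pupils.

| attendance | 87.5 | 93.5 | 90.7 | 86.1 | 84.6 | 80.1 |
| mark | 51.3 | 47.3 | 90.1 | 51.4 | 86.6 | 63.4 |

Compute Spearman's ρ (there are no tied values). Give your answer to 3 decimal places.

-0.371

Rank attendance: 4, 6, 5, 3, 2, 1
Rank mark: 2, 1, 6, 3, 5, 4
d = rank(attendance) − rank(mark): 2, 5, -1, 0, -3, -3; Σd² = 48
ρ = 1 − 6Σd² / [n(n²−1)] = 1 − 6×48 / (6×35) = 1 − 288/210 ≈ -0.371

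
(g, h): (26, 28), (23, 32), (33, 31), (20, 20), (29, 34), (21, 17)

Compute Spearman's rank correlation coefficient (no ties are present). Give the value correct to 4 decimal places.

0.6571

Rank g: 4, 3, 6, 1, 5, 2
Rank h: 3, 5, 4, 2, 6, 1
d = rank(g) − rank(h): 1, -2, 2, -1, -1, 1; Σd² = 12
ρ = 1 − 6Σd² / [n(n²−1)] = 1 − 6×12 / (6×35) = 1 − 72/210 ≈ 0.6571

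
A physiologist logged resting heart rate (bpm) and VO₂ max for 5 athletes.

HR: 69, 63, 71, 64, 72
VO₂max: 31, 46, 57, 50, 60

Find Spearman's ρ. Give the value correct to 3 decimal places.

0.700

Rank HR: 3, 1, 4, 2, 5
Rank VO₂max: 1, 2, 4, 3, 5
d = rank(HR) − rank(VO₂max): 2, -1, 0, -1, 0; Σd² = 6
ρ = 1 − 6Σd² / [n(n²−1)] = 1 − 6×6 / (5×24) = 1 − 36/120 ≈ 0.700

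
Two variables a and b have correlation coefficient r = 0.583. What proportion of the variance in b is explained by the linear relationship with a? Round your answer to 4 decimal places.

r² = (0.583)² = 0.3399

0.3399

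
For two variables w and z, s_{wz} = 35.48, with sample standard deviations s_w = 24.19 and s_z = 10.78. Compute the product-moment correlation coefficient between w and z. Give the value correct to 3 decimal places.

r = Cov(w,z) / (s_w · s_z) = 35.48 / (24.19 × 10.78)
  = 35.48 / 260.7682 ≈ 0.136

0.136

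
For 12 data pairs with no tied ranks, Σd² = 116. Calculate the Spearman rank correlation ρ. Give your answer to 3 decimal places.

ρ = 1 − 6Σd² / [n(n²−1)] = 1 − 6×116 / (12×143)
  = 1 − 696/1716 = 1 − 0.4056 ≈ 0.594

0.594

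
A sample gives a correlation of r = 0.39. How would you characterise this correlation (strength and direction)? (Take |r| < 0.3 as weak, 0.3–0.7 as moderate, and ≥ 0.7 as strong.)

moderate positive

r = 0.39 > 0 so the relationship is positive.
|r| = 0.39, which falls in the moderate range.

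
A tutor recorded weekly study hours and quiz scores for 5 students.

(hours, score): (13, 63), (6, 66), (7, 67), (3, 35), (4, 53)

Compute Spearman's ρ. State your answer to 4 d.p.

0.7000

Rank hours: 5, 3, 4, 1, 2
Rank score: 3, 4, 5, 1, 2
d = rank(hours) − rank(score): 2, -1, -1, 0, 0; Σd² = 6
ρ = 1 − 6Σd² / [n(n²−1)] = 1 − 6×6 / (5×24) = 1 − 36/120 ≈ 0.7000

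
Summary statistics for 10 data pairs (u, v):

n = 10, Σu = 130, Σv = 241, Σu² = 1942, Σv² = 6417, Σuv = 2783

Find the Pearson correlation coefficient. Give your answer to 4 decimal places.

r = (nΣuv − ΣuΣv) / √[(nΣu² − (Σu)²)(nΣv² − (Σv)²)]
Numerator: 10×2783 − 130×241 = -3500
Denominator: √[(19420 − 16900)(64170 − 58081)] = √[2520 × 6089] = 3917.1776
r = -3500 / 3917.1776 ≈ -0.8935

-0.8935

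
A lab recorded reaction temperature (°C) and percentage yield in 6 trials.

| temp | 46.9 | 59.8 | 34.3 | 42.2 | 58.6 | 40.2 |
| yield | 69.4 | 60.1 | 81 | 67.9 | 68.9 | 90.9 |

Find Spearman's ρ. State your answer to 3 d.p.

-0.771

Rank temp: 4, 6, 1, 3, 5, 2
Rank yield: 4, 1, 5, 2, 3, 6
d = rank(temp) − rank(yield): 0, 5, -4, 1, 2, -4; Σd² = 62
ρ = 1 − 6Σd² / [n(n²−1)] = 1 − 6×62 / (6×35) = 1 − 372/210 ≈ -0.771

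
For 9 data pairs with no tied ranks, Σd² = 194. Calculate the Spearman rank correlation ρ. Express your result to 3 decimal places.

-0.617

ρ = 1 − 6Σd² / [n(n²−1)] = 1 − 6×194 / (9×80)
  = 1 − 1164/720 = 1 − 1.6167 ≈ -0.617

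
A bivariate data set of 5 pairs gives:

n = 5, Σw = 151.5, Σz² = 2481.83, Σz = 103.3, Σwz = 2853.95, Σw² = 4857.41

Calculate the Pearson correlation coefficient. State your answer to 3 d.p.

r = (nΣwz − ΣwΣz) / √[(nΣw² − (Σw)²)(nΣz² − (Σz)²)]
Numerator: 5×2853.95 − 151.5×103.3 = -1380.2
Denominator: √[(24287.05 − 22952.25)(12409.15 − 10670.89)] = √[1334.8 × 1738.26] = 1523.2299
r = -1380.2 / 1523.2299 ≈ -0.906

-0.906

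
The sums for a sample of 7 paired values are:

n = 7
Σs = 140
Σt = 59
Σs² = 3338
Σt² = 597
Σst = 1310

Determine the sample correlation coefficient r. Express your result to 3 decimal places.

0.561

r = (nΣst − ΣsΣt) / √[(nΣs² − (Σs)²)(nΣt² − (Σt)²)]
Numerator: 7×1310 − 140×59 = 910
Denominator: √[(23366 − 19600)(4179 − 3481)] = √[3766 × 698] = 1621.3167
r = 910 / 1621.3167 ≈ 0.561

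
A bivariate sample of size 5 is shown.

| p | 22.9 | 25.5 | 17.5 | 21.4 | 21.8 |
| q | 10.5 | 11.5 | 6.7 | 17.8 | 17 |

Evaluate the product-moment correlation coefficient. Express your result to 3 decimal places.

0.313

n = 5, Σp = 109.1, Σq = 63.5, Σp² = 2414.11, Σq² = 893.23, Σpq = 1402.47
nΣpq − ΣpΣq = 7012.35 − 6927.85 = 84.5
nΣp² − (Σp)² = 12070.55 − 11902.81 = 167.74; nΣq² − (Σq)² = 4466.15 − 4032.25 = 433.9
r = 84.5 / √(167.74 × 433.9) = 84.5 / 269.7821 ≈ 0.313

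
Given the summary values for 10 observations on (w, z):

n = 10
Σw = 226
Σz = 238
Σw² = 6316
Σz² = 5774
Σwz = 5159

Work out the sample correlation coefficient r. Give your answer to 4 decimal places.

-0.6040

r = (nΣwz − ΣwΣz) / √[(nΣw² − (Σw)²)(nΣz² − (Σz)²)]
Numerator: 10×5159 − 226×238 = -2198
Denominator: √[(63160 − 51076)(57740 − 56644)] = √[12084 × 1096] = 3639.2395
r = -2198 / 3639.2395 ≈ -0.6040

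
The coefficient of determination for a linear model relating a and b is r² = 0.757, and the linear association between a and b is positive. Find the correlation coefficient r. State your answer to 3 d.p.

0.870

|r| = √0.757 = 0.870
The association is positive, so r = 0.870.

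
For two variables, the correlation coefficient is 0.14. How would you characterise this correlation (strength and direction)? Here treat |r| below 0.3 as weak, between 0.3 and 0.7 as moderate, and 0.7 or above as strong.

weak positive

r = 0.14 > 0 so the relationship is positive.
|r| = 0.14, which falls in the weak range.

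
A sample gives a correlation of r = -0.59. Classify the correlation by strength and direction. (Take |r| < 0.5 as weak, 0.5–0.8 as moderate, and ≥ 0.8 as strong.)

r = -0.59 < 0 so the relationship is negative.
|r| = 0.59, which falls in the moderate range.

moderate negative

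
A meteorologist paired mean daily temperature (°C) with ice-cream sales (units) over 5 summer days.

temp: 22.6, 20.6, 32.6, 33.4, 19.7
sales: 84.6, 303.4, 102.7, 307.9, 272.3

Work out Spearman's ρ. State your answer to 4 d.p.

Rank temp: 3, 2, 4, 5, 1
Rank sales: 1, 4, 2, 5, 3
d = rank(temp) − rank(sales): 2, -2, 2, 0, -2; Σd² = 16
ρ = 1 − 6Σd² / [n(n²−1)] = 1 − 6×16 / (5×24) = 1 − 96/120 ≈ 0.2000

0.2000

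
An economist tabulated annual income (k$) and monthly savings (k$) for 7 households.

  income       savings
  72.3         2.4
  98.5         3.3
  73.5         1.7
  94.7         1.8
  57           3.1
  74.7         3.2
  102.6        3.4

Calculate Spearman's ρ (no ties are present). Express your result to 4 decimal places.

Rank income: 2, 6, 3, 5, 1, 4, 7
Rank savings: 3, 6, 1, 2, 4, 5, 7
d = rank(income) − rank(savings): -1, 0, 2, 3, -3, -1, 0; Σd² = 24
ρ = 1 − 6Σd² / [n(n²−1)] = 1 − 6×24 / (7×48) = 1 − 144/336 ≈ 0.5714

0.5714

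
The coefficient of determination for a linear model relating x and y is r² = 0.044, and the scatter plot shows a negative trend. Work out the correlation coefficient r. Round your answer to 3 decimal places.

-0.210

|r| = √0.044 = 0.210
The association is negative, so r = −0.210.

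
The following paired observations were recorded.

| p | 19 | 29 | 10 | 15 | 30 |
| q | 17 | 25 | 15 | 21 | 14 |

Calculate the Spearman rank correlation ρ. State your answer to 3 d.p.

Rank p: 3, 4, 1, 2, 5
Rank q: 3, 5, 2, 4, 1
d = rank(p) − rank(q): 0, -1, -1, -2, 4; Σd² = 22
ρ = 1 − 6Σd² / [n(n²−1)] = 1 − 6×22 / (5×24) = 1 − 132/120 ≈ -0.100

-0.100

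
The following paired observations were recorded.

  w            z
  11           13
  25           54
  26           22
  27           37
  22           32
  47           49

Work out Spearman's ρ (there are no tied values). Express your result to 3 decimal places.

0.543

Rank w: 1, 3, 4, 5, 2, 6
Rank z: 1, 6, 2, 4, 3, 5
d = rank(w) − rank(z): 0, -3, 2, 1, -1, 1; Σd² = 16
ρ = 1 − 6Σd² / [n(n²−1)] = 1 − 6×16 / (6×35) = 1 − 96/210 ≈ 0.543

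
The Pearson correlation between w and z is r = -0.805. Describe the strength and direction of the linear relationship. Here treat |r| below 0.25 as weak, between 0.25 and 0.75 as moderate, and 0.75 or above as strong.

strong negative

r = -0.805 < 0 so the relationship is negative.
|r| = 0.805, which falls in the strong range.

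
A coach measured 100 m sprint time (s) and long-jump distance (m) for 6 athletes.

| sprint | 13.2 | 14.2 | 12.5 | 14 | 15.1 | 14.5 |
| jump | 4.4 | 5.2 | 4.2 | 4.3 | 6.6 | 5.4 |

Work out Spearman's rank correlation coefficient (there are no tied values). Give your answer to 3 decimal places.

0.943

Rank sprint: 2, 4, 1, 3, 6, 5
Rank jump: 3, 4, 1, 2, 6, 5
d = rank(sprint) − rank(jump): -1, 0, 0, 1, 0, 0; Σd² = 2
ρ = 1 − 6Σd² / [n(n²−1)] = 1 − 6×2 / (6×35) = 1 − 12/210 ≈ 0.943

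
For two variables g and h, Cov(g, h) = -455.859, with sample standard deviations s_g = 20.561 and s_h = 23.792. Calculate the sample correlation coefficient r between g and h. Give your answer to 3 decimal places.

-0.932

r = Cov(g,h) / (s_g · s_h) = -455.859 / (20.561 × 23.792)
  = -455.859 / 489.1873 ≈ -0.932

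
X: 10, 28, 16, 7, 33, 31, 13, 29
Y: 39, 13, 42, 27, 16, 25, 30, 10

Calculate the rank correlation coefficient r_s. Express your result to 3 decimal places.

-0.595

Rank X: 2, 5, 4, 1, 8, 7, 3, 6
Rank Y: 7, 2, 8, 5, 3, 4, 6, 1
d = rank(X) − rank(Y): -5, 3, -4, -4, 5, 3, -3, 5; Σd² = 134
ρ = 1 − 6Σd² / [n(n²−1)] = 1 − 6×134 / (8×63) = 1 − 804/504 ≈ -0.595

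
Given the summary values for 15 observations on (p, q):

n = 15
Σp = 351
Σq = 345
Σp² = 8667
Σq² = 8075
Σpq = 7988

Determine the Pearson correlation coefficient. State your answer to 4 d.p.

-0.3373

r = (nΣpq − ΣpΣq) / √[(nΣp² − (Σp)²)(nΣq² − (Σq)²)]
Numerator: 15×7988 − 351×345 = -1275
Denominator: √[(130005 − 123201)(121125 − 119025)] = √[6804 × 2100] = 3780.0000
r = -1275 / 3780.0000 ≈ -0.3373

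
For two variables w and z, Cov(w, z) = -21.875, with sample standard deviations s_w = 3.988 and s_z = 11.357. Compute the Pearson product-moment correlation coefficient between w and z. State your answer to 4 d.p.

r = Cov(w,z) / (s_w · s_z) = -21.875 / (3.988 × 11.357)
  = -21.875 / 45.2917 ≈ -0.4830

-0.4830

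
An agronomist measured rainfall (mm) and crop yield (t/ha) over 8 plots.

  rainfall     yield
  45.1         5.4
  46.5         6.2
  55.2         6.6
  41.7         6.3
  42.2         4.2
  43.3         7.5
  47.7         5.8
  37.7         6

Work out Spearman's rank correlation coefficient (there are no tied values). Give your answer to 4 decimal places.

0.1429

Rank rainfall: 5, 6, 8, 2, 3, 4, 7, 1
Rank yield: 2, 5, 7, 6, 1, 8, 3, 4
d = rank(rainfall) − rank(yield): 3, 1, 1, -4, 2, -4, 4, -3; Σd² = 72
ρ = 1 − 6Σd² / [n(n²−1)] = 1 − 6×72 / (8×63) = 1 − 432/504 ≈ 0.1429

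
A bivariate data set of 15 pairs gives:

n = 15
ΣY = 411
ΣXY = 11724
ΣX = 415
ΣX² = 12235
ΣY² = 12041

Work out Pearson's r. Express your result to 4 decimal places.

r = (nΣXY − ΣXΣY) / √[(nΣX² − (ΣX)²)(nΣY² − (ΣY)²)]
Numerator: 15×11724 − 415×411 = 5295
Denominator: √[(183525 − 172225)(180615 − 168921)] = √[11300 × 11694] = 11495.3121
r = 5295 / 11495.3121 ≈ 0.4606

0.4606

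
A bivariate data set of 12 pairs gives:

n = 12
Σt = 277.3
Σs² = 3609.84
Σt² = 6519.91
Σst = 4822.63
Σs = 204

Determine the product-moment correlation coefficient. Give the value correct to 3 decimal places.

r = (nΣst − ΣsΣt) / √[(nΣs² − (Σs)²)(nΣt² − (Σt)²)]
Numerator: 12×4822.63 − 204×277.3 = 1302.36
Denominator: √[(43318.08 − 41616)(78238.92 − 76895.29)] = √[1702.08 × 1343.63] = 1512.2717
r = 1302.36 / 1512.2717 ≈ 0.861

0.861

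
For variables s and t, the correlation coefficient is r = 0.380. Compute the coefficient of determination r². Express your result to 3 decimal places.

r² = (0.380)² = 0.144

0.144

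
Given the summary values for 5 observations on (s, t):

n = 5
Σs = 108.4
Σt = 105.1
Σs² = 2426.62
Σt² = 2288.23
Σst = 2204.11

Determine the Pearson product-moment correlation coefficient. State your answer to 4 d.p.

-0.9576

r = (nΣst − ΣsΣt) / √[(nΣs² − (Σs)²)(nΣt² − (Σt)²)]
Numerator: 5×2204.11 − 108.4×105.1 = -372.29
Denominator: √[(12133.1 − 11750.56)(11441.15 − 11046.01)] = √[382.54 × 395.14] = 388.7890
r = -372.29 / 388.7890 ≈ -0.9576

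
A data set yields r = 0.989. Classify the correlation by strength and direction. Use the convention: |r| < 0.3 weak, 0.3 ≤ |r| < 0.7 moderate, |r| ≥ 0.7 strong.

r = 0.989 > 0 so the relationship is positive.
|r| = 0.989, which falls in the strong range.

strong positive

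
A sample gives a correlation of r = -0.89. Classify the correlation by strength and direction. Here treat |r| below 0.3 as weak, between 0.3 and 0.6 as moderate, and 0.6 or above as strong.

r = -0.89 < 0 so the relationship is negative.
|r| = 0.89, which falls in the strong range.

strong negative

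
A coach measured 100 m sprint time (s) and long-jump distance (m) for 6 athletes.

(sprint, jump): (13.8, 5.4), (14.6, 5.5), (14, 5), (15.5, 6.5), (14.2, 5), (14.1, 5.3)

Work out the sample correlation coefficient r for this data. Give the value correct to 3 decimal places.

n = 6, Σx = 86.2, Σy = 32.7, Σx² = 1240.3, Σy² = 179.75, Σxy = 471.3
nΣxy − ΣxΣy = 2827.8 − 2818.74 = 9.06
nΣx² − (Σx)² = 7441.8 − 7430.44 = 11.36; nΣy² − (Σy)² = 1078.5 − 1069.29 = 9.21
r = 9.06 / √(11.36 × 9.21) = 9.06 / 10.2287 ≈ 0.886

0.886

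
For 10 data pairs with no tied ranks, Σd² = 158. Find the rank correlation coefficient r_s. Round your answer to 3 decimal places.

ρ = 1 − 6Σd² / [n(n²−1)] = 1 − 6×158 / (10×99)
  = 1 − 948/990 = 1 − 0.9576 ≈ 0.042

0.042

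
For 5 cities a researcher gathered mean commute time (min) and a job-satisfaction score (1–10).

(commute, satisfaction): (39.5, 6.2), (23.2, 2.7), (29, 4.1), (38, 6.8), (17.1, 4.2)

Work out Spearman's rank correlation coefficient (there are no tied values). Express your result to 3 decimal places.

0.600

Rank commute: 5, 2, 3, 4, 1
Rank satisfaction: 4, 1, 2, 5, 3
d = rank(commute) − rank(satisfaction): 1, 1, 1, -1, -2; Σd² = 8
ρ = 1 − 6Σd² / [n(n²−1)] = 1 − 6×8 / (5×24) = 1 − 48/120 ≈ 0.600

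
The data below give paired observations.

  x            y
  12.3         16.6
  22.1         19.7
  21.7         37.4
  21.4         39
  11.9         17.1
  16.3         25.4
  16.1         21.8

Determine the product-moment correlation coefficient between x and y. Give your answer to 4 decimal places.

n = 7, Σx = 121.8, Σy = 177, Σx² = 2235.06, Σy² = 4996.22, Σxy = 3254.22
nΣxy − ΣxΣy = 22779.54 − 21558.6 = 1220.94
nΣx² − (Σx)² = 15645.42 − 14835.24 = 810.18; nΣy² − (Σy)² = 34973.54 − 31329 = 3644.54
r = 1220.94 / √(810.18 × 3644.54) = 1220.94 / 1718.3519 ≈ 0.7105

0.7105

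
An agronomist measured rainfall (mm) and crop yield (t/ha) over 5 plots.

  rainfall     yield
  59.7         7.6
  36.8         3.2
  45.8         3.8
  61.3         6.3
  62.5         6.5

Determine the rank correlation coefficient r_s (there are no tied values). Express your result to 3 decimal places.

Rank rainfall: 3, 1, 2, 4, 5
Rank yield: 5, 1, 2, 3, 4
d = rank(rainfall) − rank(yield): -2, 0, 0, 1, 1; Σd² = 6
ρ = 1 − 6Σd² / [n(n²−1)] = 1 − 6×6 / (5×24) = 1 − 36/120 ≈ 0.700

0.700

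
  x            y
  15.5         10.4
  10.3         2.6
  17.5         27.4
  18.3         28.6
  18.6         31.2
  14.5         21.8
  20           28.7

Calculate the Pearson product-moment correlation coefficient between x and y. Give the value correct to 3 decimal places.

0.898

n = 7, Σx = 114.7, Σy = 150.7, Σx² = 1943.69, Σy² = 3956.01, Σxy = 2661.28
nΣxy − ΣxΣy = 18628.96 − 17285.29 = 1343.67
nΣx² − (Σx)² = 13605.83 − 13156.09 = 449.74; nΣy² − (Σy)² = 27692.07 − 22710.49 = 4981.58
r = 1343.67 / √(449.74 × 4981.58) = 1343.67 / 1496.8019 ≈ 0.898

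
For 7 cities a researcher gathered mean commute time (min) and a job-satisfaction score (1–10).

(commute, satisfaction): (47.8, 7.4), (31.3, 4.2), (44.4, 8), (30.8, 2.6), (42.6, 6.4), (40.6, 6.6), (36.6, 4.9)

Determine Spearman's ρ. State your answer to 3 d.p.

0.929

Rank commute: 7, 2, 6, 1, 5, 4, 3
Rank satisfaction: 6, 2, 7, 1, 4, 5, 3
d = rank(commute) − rank(satisfaction): 1, 0, -1, 0, 1, -1, 0; Σd² = 4
ρ = 1 − 6Σd² / [n(n²−1)] = 1 − 6×4 / (7×48) = 1 − 24/336 ≈ 0.929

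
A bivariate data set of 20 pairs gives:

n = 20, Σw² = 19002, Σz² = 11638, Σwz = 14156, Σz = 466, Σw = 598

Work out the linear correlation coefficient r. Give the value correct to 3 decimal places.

r = (nΣwz − ΣwΣz) / √[(nΣw² − (Σw)²)(nΣz² − (Σz)²)]
Numerator: 20×14156 − 598×466 = 4452
Denominator: √[(380040 − 357604)(232760 − 217156)] = √[22436 × 15604] = 18710.7280
r = 4452 / 18710.7280 ≈ 0.238

0.238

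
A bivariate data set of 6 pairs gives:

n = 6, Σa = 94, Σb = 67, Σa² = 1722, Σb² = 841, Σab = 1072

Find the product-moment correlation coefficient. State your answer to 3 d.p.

0.147

r = (nΣab − ΣaΣb) / √[(nΣa² − (Σa)²)(nΣb² − (Σb)²)]
Numerator: 6×1072 − 94×67 = 134
Denominator: √[(10332 − 8836)(5046 − 4489)] = √[1496 × 557] = 912.8373
r = 134 / 912.8373 ≈ 0.147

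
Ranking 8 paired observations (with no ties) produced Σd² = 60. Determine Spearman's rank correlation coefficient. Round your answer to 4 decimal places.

0.2857

ρ = 1 − 6Σd² / [n(n²−1)] = 1 − 6×60 / (8×63)
  = 1 − 360/504 = 1 − 0.71429 ≈ 0.2857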